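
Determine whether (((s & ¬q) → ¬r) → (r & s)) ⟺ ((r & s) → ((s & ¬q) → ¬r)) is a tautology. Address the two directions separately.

Neither direction holds.

(⇒) This fails. Under r = T, s = T, q = F, the left side is true but the right side is false.

(⇐) This fails. Under r = F, s = F, q = F, the left side is false but the right side is true.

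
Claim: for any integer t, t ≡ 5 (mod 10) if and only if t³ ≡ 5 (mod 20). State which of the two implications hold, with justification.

Only the reverse direction holds.

Forward direction. This fails: take t = 15. Then 15 ≡ 5 (mod 10), but 15³ = 3375 ≡ 15 (mod 20), not 5.

Converse. The residues r modulo 20 with r³ ≡ 5 (mod 20) are exactly {5}, and each is ≡ 5 (mod 10).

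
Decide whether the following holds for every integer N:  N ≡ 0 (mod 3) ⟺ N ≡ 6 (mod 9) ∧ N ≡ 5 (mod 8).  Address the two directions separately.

Only the reverse direction holds.

(⇒) This fails: N = 0 gives 0 ≡ 0 (mod 3) but 0 ≡ 0 (mod 9), so the conjunction on the right does not hold.

(⇐) Conversely, if N ≡ 6 (mod 9) and N ≡ 5 (mod 8), then by the Chinese remainder theorem N ≡ 69 (mod 72). Since 69 ≡ 0 (mod 3) and 3 ∣ 72, we get N ≡ 0 (mod 3).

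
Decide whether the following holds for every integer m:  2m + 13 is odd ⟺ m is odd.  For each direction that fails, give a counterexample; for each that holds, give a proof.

(⇒) fails; (⇐) holds.

(→) This fails: take m = 0. Then 2m + 13 = 13, which is odd, yet m = 0 is even, not odd.

(←) Suppose m is odd. Since 2 is even, 2m is even for every m, so 2m + 13 has the same parity as 13, which is odd. Hence 2m + 13 is odd.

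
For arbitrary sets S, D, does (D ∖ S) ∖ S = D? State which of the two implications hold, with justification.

Only the forward inclusion holds.

Forward inclusion. Let x ∈ (D ∖ S) ∖ S. Then x ∈ D and x ∉ S, from which x ∈ D.

Reverse inclusion. This inclusion fails. Take S = {1}, D = {1}; then 1 ∈ D but 1 ∉ (D ∖ S) ∖ S.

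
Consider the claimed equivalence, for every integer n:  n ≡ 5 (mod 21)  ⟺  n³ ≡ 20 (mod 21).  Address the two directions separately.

(⇒) holds; (⇐) fails.

[⇒] Suppose n ≡ 5 (mod 21). Write n = 21j + 5. Then (21j + 5)³ = 9261j³ + 6615j² + 1575j + 125 = 21(441j³ + 315j² + 75j + 5) + 20, so n³ ≡ 20 (mod 21).

[⇐] This fails: take n = 17. Then 17³ = 4913 ≡ 20 (mod 21), yet 17 ≡ 17 (mod 21), not 5.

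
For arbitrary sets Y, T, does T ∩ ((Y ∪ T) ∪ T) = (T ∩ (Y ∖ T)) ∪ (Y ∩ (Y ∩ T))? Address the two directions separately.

Reverse inclusion. Let x ∈ (T ∩ (Y ∖ T)) ∪ (Y ∩ (Y ∩ T)). Then x ∈ Y ∩ T, from which x ∈ T ∩ ((Y ∪ T) ∪ T).

Forward inclusion. This inclusion fails. Take Y = ∅, T = {1}; then 1 ∈ T ∩ ((Y ∪ T) ∪ T) but 1 ∉ (T ∩ (Y ∖ T)) ∪ (Y ∩ (Y ∩ T)).

The sets are not equal: only the reverse inclusion holds.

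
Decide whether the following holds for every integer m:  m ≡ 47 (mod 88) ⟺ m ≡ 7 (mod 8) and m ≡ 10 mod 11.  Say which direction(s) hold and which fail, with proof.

(⇒) fails and (⇐) fails.

Forward direction. This fails: m = 47 gives 47 ≡ 47 (mod 88) but 47 ≡ 3 (mod 11), so the conjunction on the right does not hold.

Converse. This fails: m = 87 satisfies both congruences on the right (87 ≡ 7 mod 8 and 87 ≡ 10 mod 11) yet 87 ≡ 87 (mod 88), not 47.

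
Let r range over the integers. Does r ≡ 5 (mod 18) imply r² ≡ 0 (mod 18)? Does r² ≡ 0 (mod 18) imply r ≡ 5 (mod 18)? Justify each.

(⇒) fails and (⇐) fails.

(→) This fails: take r = 5. Then 5 ≡ 5 (mod 18), but 5² = 25 ≡ 7 (mod 18), not 0.

(←) This fails: take r = 0. Then 0² = 0 ≡ 0 (mod 18), yet 0 ≡ 0 (mod 18), not 5.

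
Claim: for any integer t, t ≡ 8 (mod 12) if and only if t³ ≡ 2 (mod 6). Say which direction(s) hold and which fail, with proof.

(⟸) This fails: take t = 2. Then 2³ = 8 ≡ 2 (mod 6), yet 2 ≡ 2 (mod 12), not 8.

(⟹) Suppose t ≡ 8 (mod 12). Then t³ ≡ 8³ = 512 (mod 12), and since 6 ∣ 12, also t³ ≡ 2 (mod 6).

The forward direction holds; the converse fails.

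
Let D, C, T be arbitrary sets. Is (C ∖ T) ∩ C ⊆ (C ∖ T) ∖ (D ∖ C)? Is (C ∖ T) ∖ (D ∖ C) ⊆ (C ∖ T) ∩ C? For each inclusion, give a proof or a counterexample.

Both inclusions hold; the sets are equal.

(⟹) Let x ∈ (C ∖ T) ∩ C. Then either x ∈ C and x ∉ D, T; or x ∈ D ∩ C and x ∉ T. In each case x ∈ (C ∖ T) ∖ (D ∖ C), so (C ∖ T) ∩ C ⊆ (C ∖ T) ∖ (D ∖ C).

(⟸) Let x ∈ (C ∖ T) ∖ (D ∖ C). Then either x ∈ C and x ∉ D, T; or x ∈ D ∩ C and x ∉ T. In each case x ∈ (C ∖ T) ∩ C, so (C ∖ T) ∖ (D ∖ C) ⊆ (C ∖ T) ∩ C.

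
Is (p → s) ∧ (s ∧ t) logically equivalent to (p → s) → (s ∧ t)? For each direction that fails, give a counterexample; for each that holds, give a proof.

(⇒) Assume the antecedent. If p is true, the antecedent forces (p = T, s = T, t = T), and (p → s) → (s ∧ t) holds there. If p is false, the antecedent forces (p = F, s = T, t = T), and (p → s) → (s ∧ t) holds there. Either way (p → s) → (s ∧ t) holds.

(⇐) This fails. Under p = T, s = F, t = F, the left side is false but the right side is true.

Not equivalent: only (⇒) holds.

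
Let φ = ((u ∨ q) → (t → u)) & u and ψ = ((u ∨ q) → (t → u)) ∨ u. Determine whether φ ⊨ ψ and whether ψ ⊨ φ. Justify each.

[⇐] This fails. Under q = F, u = F, t = F, the left side is false but the right side is true.

[⇒] Assume the antecedent. If q is true, the antecedent forces (q = T, u = T, t = F) or (q = T, u = T, t = T), and ((u ∨ q) → (t → u)) ∨ u holds there. If q is false, ((u ∨ q) → (t → u)) ∨ u reduces to true regardless of the other variables. Either way ((u ∨ q) → (t → u)) ∨ u holds.

The forward direction holds; the converse fails.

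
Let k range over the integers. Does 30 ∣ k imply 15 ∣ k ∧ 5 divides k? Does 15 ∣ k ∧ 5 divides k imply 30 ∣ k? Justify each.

Only the forward implication holds.

[⇒] If 30 ∣ k, write k = 30q. Since 30 = 2·15, k = 15·(2q), so 15 ∣ k; and since 30 = 6·5, k = 5·(6q), so 5 ∣ k.

[⇐] This fails: take k = 15. Both 15 ∣ 15 and 5 ∣ 15, yet 15 is not a multiple of 30 (since 15 = 0·30 + 15), so 30 ∤ 15.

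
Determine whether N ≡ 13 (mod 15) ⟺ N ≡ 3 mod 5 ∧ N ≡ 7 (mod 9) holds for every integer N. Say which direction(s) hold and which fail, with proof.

[⇐] If N ≡ 3 (mod 5) and N ≡ 7 (mod 9), then by the Chinese remainder theorem N ≡ 43 (mod 45). Since 43 ≡ 13 (mod 15) and 15 ∣ 45, we get N ≡ 13 (mod 15).

[⇒] This fails: N = 28 gives 28 ≡ 13 (mod 15) but 28 ≡ 1 (mod 9), so the conjunction on the right does not hold.

The forward direction fails; the converse holds.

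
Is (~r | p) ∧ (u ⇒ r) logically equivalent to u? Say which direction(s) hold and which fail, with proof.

[⇒] This fails. Under r = F, u = F, p = F, the left side is true but the right side is false.

[⇐] This fails. Under r = F, u = T, p = F, the left side is false but the right side is true.

Both directions fail.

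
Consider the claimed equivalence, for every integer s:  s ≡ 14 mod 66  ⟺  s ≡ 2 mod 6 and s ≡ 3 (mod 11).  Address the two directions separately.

Both implications hold.

(⟹) Suppose s ≡ 14 (mod 66); write s = 66j + 14. Since 6 ∣ 66, reducing mod 6 gives s ≡ 14 ≡ 2 (mod 6); since 11 ∣ 66, reducing mod 11 gives s ≡ 14 ≡ 3 (mod 11).

(⟸) Conversely, if s ≡ 2 (mod 6) and s ≡ 3 (mod 11), then by the Chinese remainder theorem s ≡ 14 (mod 66). This is exactly s ≡ 14 (mod 66).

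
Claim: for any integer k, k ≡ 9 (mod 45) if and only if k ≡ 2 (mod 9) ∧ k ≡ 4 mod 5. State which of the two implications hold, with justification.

Neither direction holds.

(⟹) This fails: k = 9 gives 9 ≡ 9 (mod 45) but 9 ≡ 0 (mod 9), so the conjunction on the right does not hold.

(⟸) This fails: k = 29 satisfies both congruences on the right (29 ≡ 2 mod 9 and 29 ≡ 4 mod 5) yet 29 ≡ 29 (mod 45), not 9.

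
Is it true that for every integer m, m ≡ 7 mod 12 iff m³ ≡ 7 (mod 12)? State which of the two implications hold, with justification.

Both implications hold.

(⇒) Suppose m ≡ 7 mod 12. Write m = 12j + 7. Then (12j + 7)³ = 1728j³ + 3024j² + 1764j + 343 = 12(144j³ + 252j² + 147j + 28) + 7, so m³ ≡ 7 (mod 12).

(⇐) Conversely, suppose m³ ≡ 7 (mod 12). The only residue r in {0, …, 11} with r³ ≡ 7 (mod 12) is r = 7, so m ≡ 7 (mod 12).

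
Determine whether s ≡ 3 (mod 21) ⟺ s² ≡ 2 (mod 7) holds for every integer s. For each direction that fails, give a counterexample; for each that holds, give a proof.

The forward direction holds; the converse fails.

Converse. This fails: take s = 4. Then 4² = 16 ≡ 2 (mod 7), yet 4 ≡ 4 (mod 21), not 3.

Forward direction. Suppose s ≡ 3 (mod 21). Then s² ≡ 3² = 9 (mod 21), and since 7 ∣ 21, also s² ≡ 2 (mod 7).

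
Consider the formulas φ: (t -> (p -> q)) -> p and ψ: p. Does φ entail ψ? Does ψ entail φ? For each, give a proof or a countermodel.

(←) Assume the antecedent. If t is true, the antecedent forces (t = T, p = T, q = F) or (t = T, p = T, q = T), and (t -> (p -> q)) -> p holds there. If t is false, the antecedent forces (t = F, p = T, q = F) or (t = F, p = T, q = T), and (t -> (p -> q)) -> p holds there. Either way (t -> (p -> q)) -> p holds.

(→) Assume the antecedent. If t is true, the antecedent forces (t = T, p = T, q = F) or (t = T, p = T, q = T), and p holds there. If t is false, the antecedent forces (t = F, p = T, q = F) or (t = F, p = T, q = T), and p holds there. Either way p holds.

Equivalent; both directions hold.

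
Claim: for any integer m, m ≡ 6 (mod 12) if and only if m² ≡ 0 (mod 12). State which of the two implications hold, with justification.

(⇒) holds; (⇐) fails.

Forward direction. Suppose m ≡ 6 (mod 12). Write m = 12j + 6. Then (12j + 6)² = 144j² + 144j + 36 = 12(12j² + 12j + 3) + 0, so m² ≡ 0 (mod 12).

Converse. This fails: take m = 0. Then 0² = 0 ≡ 0 (mod 12), yet 0 ≡ 0 (mod 12), not 6.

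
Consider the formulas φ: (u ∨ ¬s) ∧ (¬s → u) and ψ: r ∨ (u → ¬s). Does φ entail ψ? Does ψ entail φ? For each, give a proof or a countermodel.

Both directions fail.

(→) This fails. Under s = T, u = T, r = F, the left side is true but the right side is false.

(←) This fails. Under s = F, u = F, r = F, the left side is false but the right side is true.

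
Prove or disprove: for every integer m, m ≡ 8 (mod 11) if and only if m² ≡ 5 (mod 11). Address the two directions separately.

(⟹) This fails: take m = 8. Then 8 ≡ 8 (mod 11), but 8² = 64 ≡ 9 (mod 11), not 5.

(⟸) This fails: take m = 4. Then 4² = 16 ≡ 5 (mod 11), yet 4 ≡ 4 (mod 11), not 8.

(⇒) fails and (⇐) fails.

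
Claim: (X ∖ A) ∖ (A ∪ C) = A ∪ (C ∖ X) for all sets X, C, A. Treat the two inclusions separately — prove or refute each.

(⊆) This inclusion fails. Take X = {1}, C = ∅, A = ∅; then 1 ∈ (X ∖ A) ∖ (A ∪ C) but 1 ∉ A ∪ (C ∖ X).

(⊇) This inclusion fails. Take X = ∅, C = {1}, A = ∅; then 1 ∈ A ∪ (C ∖ X) but 1 ∉ (X ∖ A) ∖ (A ∪ C).

Neither inclusion holds.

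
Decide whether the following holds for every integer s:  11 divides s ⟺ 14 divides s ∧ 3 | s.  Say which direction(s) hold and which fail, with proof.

(→) This fails: take s = 11. Certainly 11 ∣ 11, but 14 ∤ 11.

(←) This fails: take s = 42. Both 14 ∣ 42 and 3 ∣ 42, yet 42 is not a multiple of 11 (since 42 = 3·11 + 9), so 11 ∤ 42.

Neither implication holds.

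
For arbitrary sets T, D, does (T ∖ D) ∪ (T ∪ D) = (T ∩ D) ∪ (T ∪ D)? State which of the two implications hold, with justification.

Both inclusions hold.

(⟹) Let x ∈ (T ∖ D) ∪ (T ∪ D). Then either x ∈ T and x ∉ D; or x ∈ D and x ∉ T; or x ∈ T ∩ D. In each case x ∈ (T ∩ D) ∪ (T ∪ D), so (T ∖ D) ∪ (T ∪ D) ⊆ (T ∩ D) ∪ (T ∪ D).

(⟸) Let x ∈ (T ∩ D) ∪ (T ∪ D). Then either x ∈ T and x ∉ D; or x ∈ D and x ∉ T; or x ∈ T ∩ D. In each case x ∈ (T ∖ D) ∪ (T ∪ D), so (T ∩ D) ∪ (T ∪ D) ⊆ (T ∖ D) ∪ (T ∪ D).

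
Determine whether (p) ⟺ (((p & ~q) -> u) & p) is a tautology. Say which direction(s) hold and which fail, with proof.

(⇒) fails; (⇐) holds.

(→) This fails. Under q = F, u = F, p = T, the left side is true but the right side is false.

(←) Assume the antecedent. If q is true, the antecedent forces (q = T, u = F, p = T) or (q = T, u = T, p = T), and p holds there. If q is false, the antecedent forces (q = F, u = T, p = T), and p holds there. Either way p holds.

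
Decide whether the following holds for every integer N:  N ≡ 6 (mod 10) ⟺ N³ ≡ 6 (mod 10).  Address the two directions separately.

(→) Suppose N ≡ 6 (mod 10). Write N = 10j + 6. Then (10j + 6)³ = 1000j³ + 1800j² + 1080j + 216 = 10(100j³ + 180j² + 108j + 21) + 6, so N³ ≡ 6 (mod 10).

(←) Conversely, suppose N³ ≡ 6 (mod 10). The only residue r in {0, …, 9} with r³ ≡ 6 (mod 10) is r = 6, so N ≡ 6 (mod 10).

The biconditional holds.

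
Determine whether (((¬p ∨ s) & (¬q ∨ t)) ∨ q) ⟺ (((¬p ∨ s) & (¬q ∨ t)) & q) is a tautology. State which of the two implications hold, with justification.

(⇐) Assume the antecedent. If p is true, the antecedent forces (p = T, q = T, t = T, s = T), and ((¬p ∨ s) & (¬q ∨ t)) ∨ q holds there. If p is false, ((¬p ∨ s) & (¬q ∨ t)) ∨ q reduces to true regardless of the other variables. Either way ((¬p ∨ s) & (¬q ∨ t)) ∨ q holds.

(⇒) This fails. Under p = F, q = F, t = F, s = F, the left side is true but the right side is false.

The forward direction fails; the converse holds.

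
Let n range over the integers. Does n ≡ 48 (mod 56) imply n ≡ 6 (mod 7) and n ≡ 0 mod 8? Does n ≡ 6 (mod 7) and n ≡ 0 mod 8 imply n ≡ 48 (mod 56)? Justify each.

Both directions hold.

Converse. If n ≡ 6 (mod 7) and n ≡ 0 (mod 8), then by the Chinese remainder theorem n ≡ 48 (mod 56). This is exactly n ≡ 48 (mod 56).

Forward direction. Suppose n ≡ 48 (mod 56); write n = 56j + 48. Since 7 ∣ 56, reducing mod 7 gives n ≡ 48 ≡ 6 (mod 7); since 8 ∣ 56, reducing mod 8 gives n ≡ 48 ≡ 0 (mod 8).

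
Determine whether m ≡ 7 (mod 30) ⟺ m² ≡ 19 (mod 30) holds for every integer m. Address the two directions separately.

Only the forward implication holds.

[⇒] Suppose m ≡ 7 (mod 30). Write m = 30j + 7. Then (30j + 7)² = 900j² + 420j + 49 = 30(30j² + 14j + 1) + 19, so m² ≡ 19 (mod 30).

[⇐] This fails: take m = 13. Then 13² = 169 ≡ 19 (mod 30), yet 13 ≡ 13 (mod 30), not 7.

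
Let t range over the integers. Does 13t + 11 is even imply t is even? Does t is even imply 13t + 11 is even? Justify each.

(⇒) fails and (⇐) fails.

(⟹) This fails: t = 5 gives 13t + 11 = 76, which is even, but 5 is odd, not even.

(⟸) This also fails: t = 6 is even, but 13t + 11 = 89 is odd, not even.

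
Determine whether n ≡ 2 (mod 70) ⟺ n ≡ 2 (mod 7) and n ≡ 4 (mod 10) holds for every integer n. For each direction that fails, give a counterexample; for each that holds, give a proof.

(⟹) This fails: n = 2 gives 2 ≡ 2 (mod 70) but 2 ≡ 2 (mod 10), so the conjunction on the right does not hold.

(⟸) This fails: n = 44 satisfies both congruences on the right (44 ≡ 2 mod 7 and 44 ≡ 4 mod 10) yet 44 ≡ 44 (mod 70), not 2.

Neither implication holds.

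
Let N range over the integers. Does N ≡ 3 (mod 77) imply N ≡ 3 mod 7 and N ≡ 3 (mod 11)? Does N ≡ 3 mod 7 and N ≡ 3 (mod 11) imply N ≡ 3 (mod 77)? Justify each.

(→) Suppose N ≡ 3 (mod 77); write N = 77j + 3. Since 7 ∣ 77, reducing mod 7 gives N ≡ 3 (mod 7); since 11 ∣ 77, reducing mod 11 gives N ≡ 3 (mod 11).

(←) Conversely, if N ≡ 3 (mod 7) and N ≡ 3 (mod 11), then by the Chinese remainder theorem N ≡ 3 (mod 77). This is exactly N ≡ 3 (mod 77).

Both implications hold.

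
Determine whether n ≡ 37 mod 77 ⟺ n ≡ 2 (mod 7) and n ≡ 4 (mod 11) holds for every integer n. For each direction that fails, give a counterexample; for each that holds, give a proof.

Both implications hold.

(⟹) Suppose n ≡ 37 (mod 77); write n = 77j + 37. Since 7 ∣ 77, reducing mod 7 gives n ≡ 37 ≡ 2 (mod 7); since 11 ∣ 77, reducing mod 11 gives n ≡ 37 ≡ 4 (mod 11).

(⟸) Conversely, if n ≡ 2 (mod 7) and n ≡ 4 (mod 11), then by the Chinese remainder theorem n ≡ 37 (mod 77). This is exactly n ≡ 37 (mod 77).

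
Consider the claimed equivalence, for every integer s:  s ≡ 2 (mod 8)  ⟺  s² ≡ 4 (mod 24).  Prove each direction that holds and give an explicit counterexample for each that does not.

Forward direction. This fails: take s = 18. Then 18 ≡ 2 (mod 8), but 18² = 324 ≡ 12 (mod 24), not 4.

Converse. This fails: take s = 14. Then 14² = 196 ≡ 4 (mod 24), yet 14 ≡ 6 (mod 8), not 2.

(⇒) fails and (⇐) fails.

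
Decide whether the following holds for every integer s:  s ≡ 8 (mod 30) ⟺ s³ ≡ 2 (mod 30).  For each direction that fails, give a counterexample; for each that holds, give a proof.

(⟹) Suppose s ≡ 8 (mod 30). Write s = 30j + 8. Then (30j + 8)³ = 27000j³ + 21600j² + 5760j + 512 = 30(900j³ + 720j² + 192j + 17) + 2, so s³ ≡ 2 (mod 30).

(⟸) Conversely, suppose s³ ≡ 2 (mod 30). The only residue r in {0, …, 29} with r³ ≡ 2 (mod 30) is r = 8, so s ≡ 8 (mod 30).

Both directions hold; the statement is true.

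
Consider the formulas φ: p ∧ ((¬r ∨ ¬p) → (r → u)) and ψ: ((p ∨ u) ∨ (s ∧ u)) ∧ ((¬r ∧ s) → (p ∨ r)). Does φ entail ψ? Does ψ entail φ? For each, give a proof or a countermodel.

(⇒) holds; (⇐) fails.

(⟹) Assume the antecedent. If p is true, the consequent reduces to true regardless of the other variables. If p is false, the antecedent cannot hold. Either way the consequent holds.

(⟸) This fails. Under r = F, p = F, u = T, s = F, the left side is false but the right side is true.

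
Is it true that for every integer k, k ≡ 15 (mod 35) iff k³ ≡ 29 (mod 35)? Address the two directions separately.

(⇒) This fails: take k = 15. Then 15 ≡ 15 (mod 35), but 15³ = 3375 ≡ 15 (mod 35), not 29.

(⇐) This fails: take k = 4. Then 4³ = 64 ≡ 29 (mod 35), yet 4 ≡ 4 (mod 35), not 15.

(⇒) fails and (⇐) fails.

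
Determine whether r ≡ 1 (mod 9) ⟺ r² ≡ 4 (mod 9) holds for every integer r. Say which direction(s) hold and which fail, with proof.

Neither implication holds.

(→) This fails: take r = 1. Then 1 ≡ 1 (mod 9), but 1² = 1 ≡ 1 (mod 9), not 4.

(←) This fails: take r = 2. Then 2² = 4 ≡ 4 (mod 9), yet 2 ≡ 2 (mod 9), not 1.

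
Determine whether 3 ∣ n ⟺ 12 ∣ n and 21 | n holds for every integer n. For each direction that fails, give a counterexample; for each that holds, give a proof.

Only the converse holds.

[⇒] This fails: take n = 3. Certainly 3 ∣ 3, but 12 ∤ 3.

[⇐] Suppose 12 ∣ n and 21 ∣ n. Any common multiple of 12 and 21 is a multiple of their lcm; here lcm(12, 21) = 12·21/gcd(12, 21) = 252/3 = 84, so 84 ∣ n. Since 3 ∣ 84, it follows that 3 ∣ n.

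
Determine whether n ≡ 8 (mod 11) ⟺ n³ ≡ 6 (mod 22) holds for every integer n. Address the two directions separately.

(⇒) This fails: take n = 19. Then 19 ≡ 8 (mod 11), but 19³ = 6859 ≡ 17 (mod 22), not 6.

(⇐) Conversely, the residues r modulo 22 with r³ ≡ 6 (mod 22) are exactly {8}, and each is ≡ 8 (mod 11).

Only the reverse direction holds.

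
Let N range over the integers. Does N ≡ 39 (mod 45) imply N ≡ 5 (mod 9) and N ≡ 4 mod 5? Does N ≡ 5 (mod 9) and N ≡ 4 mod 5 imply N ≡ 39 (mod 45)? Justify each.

(⇒) fails and (⇐) fails.

(⟹) This fails: N = 39 gives 39 ≡ 39 (mod 45) but 39 ≡ 3 (mod 9), so the conjunction on the right does not hold.

(⟸) This fails: N = 14 satisfies both congruences on the right (14 ≡ 5 mod 9 and 14 ≡ 4 mod 5) yet 14 ≡ 14 (mod 45), not 39.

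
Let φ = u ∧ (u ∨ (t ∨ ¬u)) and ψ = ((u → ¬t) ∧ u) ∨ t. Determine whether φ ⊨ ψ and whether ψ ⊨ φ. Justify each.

[⇒] Assume the antecedent. If u is true, ((u → ¬t) ∧ u) ∨ t reduces to true regardless of the other variables. If u is false, the antecedent cannot hold. Either way ((u → ¬t) ∧ u) ∨ t holds.

[⇐] This fails. Under u = F, t = T, the left side is false but the right side is true.

Only the forward direction holds.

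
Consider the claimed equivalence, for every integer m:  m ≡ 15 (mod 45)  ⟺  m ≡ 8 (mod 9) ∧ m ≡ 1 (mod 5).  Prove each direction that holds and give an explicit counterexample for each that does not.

Both directions fail.

(→) This fails: m = 15 gives 15 ≡ 15 (mod 45) but 15 ≡ 6 (mod 9), so the conjunction on the right does not hold.

(←) This fails: m = 26 satisfies both congruences on the right (26 ≡ 8 mod 9 and 26 ≡ 1 mod 5) yet 26 ≡ 26 (mod 45), not 15.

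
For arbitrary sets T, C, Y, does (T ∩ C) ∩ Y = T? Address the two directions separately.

Forward inclusion. Let x ∈ (T ∩ C) ∩ Y. Then x ∈ T ∩ C ∩ Y, from which x ∈ T.

Reverse inclusion. This inclusion fails. Take T = {1}, C = ∅, Y = ∅; then 1 ∈ T but 1 ∉ (T ∩ C) ∩ Y.

Only the forward inclusion holds.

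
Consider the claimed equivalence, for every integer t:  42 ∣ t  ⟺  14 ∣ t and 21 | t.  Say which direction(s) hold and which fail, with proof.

Both implications hold.

(→) If 42 ∣ t, write t = 42q. Since 42 = 3·14, t = 14·(3q), so 14 ∣ t; and since 42 = 2·21, t = 21·(2q), so 21 ∣ t.

(←) Suppose 14 ∣ t and 21 ∣ t. Any common multiple of 14 and 21 is a multiple of their lcm; here lcm(14, 21) = 14·21/gcd(14, 21) = 294/7 = 42, so 42 ∣ t.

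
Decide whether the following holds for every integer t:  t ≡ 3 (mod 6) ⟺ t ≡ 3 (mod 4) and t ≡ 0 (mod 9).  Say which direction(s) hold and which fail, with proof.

[⇒] This fails: t = 33 gives 33 ≡ 3 (mod 6) but 33 ≡ 1 (mod 4), so the conjunction on the right does not hold.

[⇐] Conversely, if t ≡ 3 (mod 4) and t ≡ 0 (mod 9), then by the Chinese remainder theorem t ≡ 27 (mod 36). Since 27 ≡ 3 (mod 6) and 6 ∣ 36, we get t ≡ 3 (mod 6).

(⇒) fails; (⇐) holds.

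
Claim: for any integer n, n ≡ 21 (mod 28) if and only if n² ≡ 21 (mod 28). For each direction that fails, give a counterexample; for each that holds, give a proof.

Only the forward direction holds.

[⇐] This fails: take n = 7. Then 7² = 49 ≡ 21 (mod 28), yet 7 ≡ 7 (mod 28), not 21.

[⇒] Suppose n ≡ 21 (mod 28). Write n = 28j + 21. Then (28j + 21)² = 784j² + 1176j + 441 = 28(28j² + 42j + 15) + 21, so n² ≡ 21 (mod 28).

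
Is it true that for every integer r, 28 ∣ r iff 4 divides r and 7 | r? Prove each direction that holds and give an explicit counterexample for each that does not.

Forward direction. If 28 ∣ r, write r = 28q. Since 28 = 7·4, r = 4·(7q), so 4 ∣ r; and since 28 = 4·7, r = 7·(4q), so 7 ∣ r.

Converse. Suppose 4 ∣ r and 7 ∣ r. Any common multiple of 4 and 7 is a multiple of their lcm; here gcd(4, 7) = 1, so lcm(4, 7) = 4·7 = 28, so 28 ∣ r.

Both implications hold.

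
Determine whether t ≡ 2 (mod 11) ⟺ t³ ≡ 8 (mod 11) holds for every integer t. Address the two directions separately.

(→) Suppose t ≡ 2 (mod 11). Write t = 11j + 2. Then (11j + 2)³ = 1331j³ + 726j² + 132j + 8 = 11(121j³ + 66j² + 12j) + 8, so t³ ≡ 8 (mod 11).

(←) For the converse, argue contrapositively. If t ≢ 2 (mod 11), then t is congruent to one of 0, 1, 3, 4, 5, 6, 7, 8, 9, 10 modulo 11, and these give t³ ≡ 0, 1, 5, 9, 4, 7, 2, 6, 3, 10 respectively — never 8.

Both directions hold.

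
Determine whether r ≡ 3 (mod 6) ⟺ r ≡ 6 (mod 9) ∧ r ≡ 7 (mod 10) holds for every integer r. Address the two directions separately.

(→) This fails: r = 33 gives 33 ≡ 3 (mod 6) but 33 ≡ 3 (mod 10), so the conjunction on the right does not hold.

(←) Conversely, if r ≡ 6 (mod 9) and r ≡ 7 (mod 10), then by the Chinese remainder theorem r ≡ 87 (mod 90). Since 87 ≡ 3 (mod 6) and 6 ∣ 90, we get r ≡ 3 (mod 6).

Only the reverse direction holds.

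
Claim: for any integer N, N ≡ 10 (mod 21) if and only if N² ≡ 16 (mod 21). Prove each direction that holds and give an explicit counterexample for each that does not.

(→) Suppose N ≡ 10 (mod 21). Write N = 21j + 10. Then (21j + 10)² = 441j² + 420j + 100 = 21(21j² + 20j + 4) + 16, so N² ≡ 16 (mod 21).

(←) This fails: take N = 4. Then 4² = 16 ≡ 16 (mod 21), yet 4 ≡ 4 (mod 21), not 10.

The forward direction holds; the converse fails.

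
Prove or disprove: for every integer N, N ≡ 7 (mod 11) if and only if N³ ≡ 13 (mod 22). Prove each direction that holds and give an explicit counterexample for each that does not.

Not equivalent: only (⇐) holds.

[⇒] This fails: take N = 18. Then 18 ≡ 7 (mod 11), but 18³ = 5832 ≡ 2 (mod 22), not 13.

[⇐] Conversely, the residues r modulo 22 with r³ ≡ 13 (mod 22) are exactly {7}, and each is ≡ 7 (mod 11).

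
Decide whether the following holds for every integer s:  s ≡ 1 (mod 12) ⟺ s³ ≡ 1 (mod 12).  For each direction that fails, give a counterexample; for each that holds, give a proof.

Both implications hold.

(⇒) Suppose s ≡ 1 (mod 12). Write s = 12j + 1. Then (12j + 1)³ = 1728j³ + 432j² + 36j + 1 = 12(144j³ + 36j² + 3j) + 1, so s³ ≡ 1 (mod 12).

(⇐) For the converse, argue contrapositively. If s ≢ 1 (mod 12), then s is congruent to one of 0, 2, 3, 4, 5, 6, 7, 8, 9, 10, 11 modulo 12, and these give s³ ≡ 0, 8, 3, 4, 5, 0, 7, 8, 9, 4, 11 respectively — never 1.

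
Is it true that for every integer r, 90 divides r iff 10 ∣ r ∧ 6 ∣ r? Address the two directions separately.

(⇒) holds; (⇐) fails.

(←) This fails: take r = 30. Both 10 ∣ 30 and 6 ∣ 30, yet 30 is not a multiple of 90 (since 30 = 0·90 + 30), so 90 ∤ 30.

(→) If 90 ∣ r, write r = 90q. Since 90 = 9·10, r = 10·(9q), so 10 ∣ r; and since 90 = 15·6, r = 6·(15q), so 6 ∣ r.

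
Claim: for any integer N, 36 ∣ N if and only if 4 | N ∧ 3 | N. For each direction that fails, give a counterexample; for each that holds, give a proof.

Not equivalent: only (⇒) holds.

(→) If 36 ∣ N, write N = 36q. Since 36 = 9·4, N = 4·(9q), so 4 ∣ N; and since 36 = 12·3, N = 3·(12q), so 3 ∣ N.

(←) This fails: take N = 12. Both 4 ∣ 12 and 3 ∣ 12, yet 12 is not a multiple of 36 (since 12 = 0·36 + 12), so 36 ∤ 12.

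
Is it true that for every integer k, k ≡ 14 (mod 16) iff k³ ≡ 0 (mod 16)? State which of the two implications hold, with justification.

(→) This fails: take k = 14. Then 14 ≡ 14 (mod 16), but 14³ = 2744 ≡ 8 (mod 16), not 0.

(←) This fails: take k = 0. Then 0³ = 0 ≡ 0 (mod 16), yet 0 ≡ 0 (mod 16), not 14.

Neither implication holds.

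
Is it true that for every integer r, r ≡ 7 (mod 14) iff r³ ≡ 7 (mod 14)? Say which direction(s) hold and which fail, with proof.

Both directions hold.

(⟹) Suppose r ≡ 7 (mod 14). Write r = 14j + 7. Then (14j + 7)³ = 2744j³ + 4116j² + 2058j + 343 = 14(196j³ + 294j² + 147j + 24) + 7, so r³ ≡ 7 (mod 14).

(⟸) Conversely, suppose r³ ≡ 7 (mod 14). The only residue r in {0, …, 13} with r³ ≡ 7 (mod 14) is r = 7, so r ≡ 7 (mod 14).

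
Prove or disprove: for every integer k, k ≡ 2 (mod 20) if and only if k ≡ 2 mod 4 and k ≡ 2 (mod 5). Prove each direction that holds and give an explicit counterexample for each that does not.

The biconditional holds.

(⟹) Suppose k ≡ 2 (mod 20); write k = 20j + 2. Since 4 ∣ 20, reducing mod 4 gives k ≡ 2 (mod 4); since 5 ∣ 20, reducing mod 5 gives k ≡ 2 (mod 5).

(⟸) Conversely, if k ≡ 2 (mod 4) and k ≡ 2 (mod 5), then by the Chinese remainder theorem k ≡ 2 (mod 20). This is exactly k ≡ 2 (mod 20).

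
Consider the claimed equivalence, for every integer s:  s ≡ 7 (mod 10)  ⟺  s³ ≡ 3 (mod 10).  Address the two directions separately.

(⟸) For the converse, argue contrapositively. If s ≢ 7 (mod 10), then s is congruent to one of 0, 1, 2, 3, 4, 5, 6, 8, 9 modulo 10, and these give s³ ≡ 0, 1, 8, 7, 4, 5, 6, 2, 9 respectively — never 3.

(⟹) Suppose s ≡ 7 (mod 10). Write s = 10j + 7. Then (10j + 7)³ = 1000j³ + 2100j² + 1470j + 343 = 10(100j³ + 210j² + 147j + 34) + 3, so s³ ≡ 3 (mod 10).

Equivalent; both directions hold.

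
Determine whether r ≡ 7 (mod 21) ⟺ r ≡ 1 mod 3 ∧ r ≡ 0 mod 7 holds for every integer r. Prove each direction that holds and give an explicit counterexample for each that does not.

[⇒] Suppose r ≡ 7 (mod 21); write r = 21j + 7. Since 3 ∣ 21, reducing mod 3 gives r ≡ 7 ≡ 1 (mod 3); since 7 ∣ 21, reducing mod 7 gives r ≡ 7 ≡ 0 (mod 7).

[⇐] Conversely, if r ≡ 1 (mod 3) and r ≡ 0 (mod 7), then by the Chinese remainder theorem r ≡ 7 (mod 21). This is exactly r ≡ 7 (mod 21).

Both implications hold.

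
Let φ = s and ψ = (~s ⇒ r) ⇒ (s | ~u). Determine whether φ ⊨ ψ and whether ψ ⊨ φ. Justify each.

Only the forward implication holds.

Forward direction. Assume the antecedent. If u is true, the antecedent forces (u = T, r = F, s = T) or (u = T, r = T, s = T), and (~s ⇒ r) ⇒ (s | ~u) holds there. If u is false, (~s ⇒ r) ⇒ (s | ~u) reduces to true regardless of the other variables. Either way (~s ⇒ r) ⇒ (s | ~u) holds.

Converse. This fails. Under u = F, r = F, s = F, the left side is false but the right side is true.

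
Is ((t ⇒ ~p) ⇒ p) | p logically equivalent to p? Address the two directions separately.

(⟹) Assume the antecedent. If t is true, the antecedent forces (t = T, p = T), and p holds there. If t is false, the antecedent forces (t = F, p = T), and p holds there. Either way p holds.

(⟸) Assume the antecedent. If t is true, the antecedent forces (t = T, p = T), and ((t ⇒ ~p) ⇒ p) | p holds there. If t is false, the antecedent forces (t = F, p = T), and ((t ⇒ ~p) ⇒ p) | p holds there. Either way ((t ⇒ ~p) ⇒ p) | p holds.

Both directions hold.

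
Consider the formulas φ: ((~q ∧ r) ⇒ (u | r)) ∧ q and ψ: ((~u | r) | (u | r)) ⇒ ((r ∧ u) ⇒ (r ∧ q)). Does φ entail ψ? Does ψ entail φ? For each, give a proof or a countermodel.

Not equivalent: only (⇒) holds.

Converse. This fails. Under r = F, u = F, q = F, the left side is false but the right side is true.

Forward direction. Assume the antecedent. If r is true, the antecedent forces (r = T, u = F, q = T) or (r = T, u = T, q = T), and the consequent holds there. If r is false, the consequent reduces to true regardless of the other variables. Either way the consequent holds.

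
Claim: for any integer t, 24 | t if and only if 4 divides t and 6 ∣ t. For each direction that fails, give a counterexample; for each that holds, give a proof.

Forward direction. If 24 ∣ t, write t = 24q. Since 24 = 6·4, t = 4·(6q), so 4 ∣ t; and since 24 = 4·6, t = 6·(4q), so 6 ∣ t.

Converse. This fails: take t = 12. Both 4 ∣ 12 and 6 ∣ 12, yet 12 is not a multiple of 24 (since 12 = 0·24 + 12), so 24 ∤ 12.

Only the forward implication holds.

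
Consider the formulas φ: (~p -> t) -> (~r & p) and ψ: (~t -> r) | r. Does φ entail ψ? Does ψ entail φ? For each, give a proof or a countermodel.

Neither direction holds.

Forward direction. This fails. Under t = F, r = F, p = F, the left side is true but the right side is false.

Converse. This fails. Under t = T, r = F, p = F, the left side is false but the right side is true.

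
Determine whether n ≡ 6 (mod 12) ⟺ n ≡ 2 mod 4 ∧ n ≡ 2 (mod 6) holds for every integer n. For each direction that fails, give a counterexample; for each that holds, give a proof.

(⇒) fails and (⇐) fails.

(⟹) This fails: n = 6 gives 6 ≡ 6 (mod 12) but 6 ≡ 0 (mod 6), so the conjunction on the right does not hold.

(⟸) This fails: n = 2 satisfies both congruences on the right (2 ≡ 2 mod 4 and 2 ≡ 2 mod 6) yet 2 ≡ 2 (mod 12), not 6.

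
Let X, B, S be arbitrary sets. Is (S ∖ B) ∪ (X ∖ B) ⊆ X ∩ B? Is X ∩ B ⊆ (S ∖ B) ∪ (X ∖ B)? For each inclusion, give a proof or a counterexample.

(⟹) This inclusion fails. Take X = {1}, B = ∅, S = ∅; then 1 ∈ (S ∖ B) ∪ (X ∖ B) but 1 ∉ X ∩ B.

(⟸) This inclusion fails. Take X = {1}, B = {1}, S = ∅; then 1 ∈ X ∩ B but 1 ∉ (S ∖ B) ∪ (X ∖ B).

Both inclusions fail.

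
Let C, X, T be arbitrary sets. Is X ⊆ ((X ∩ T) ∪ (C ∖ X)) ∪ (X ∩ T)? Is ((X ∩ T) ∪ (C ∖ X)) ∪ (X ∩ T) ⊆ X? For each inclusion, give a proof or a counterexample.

(⟹) This inclusion fails. Take C = ∅, X = {1}, T = ∅; then 1 ∈ X but 1 ∉ ((X ∩ T) ∪ (C ∖ X)) ∪ (X ∩ T).

(⟸) This inclusion fails. Take C = {1}, X = ∅, T = ∅; then 1 ∈ ((X ∩ T) ∪ (C ∖ X)) ∪ (X ∩ T) but 1 ∉ X.

Both inclusions fail.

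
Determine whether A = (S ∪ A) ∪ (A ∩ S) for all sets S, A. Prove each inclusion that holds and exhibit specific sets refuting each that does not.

Only the forward inclusion holds.

(⟹) Let x ∈ A. Then either x ∈ A and x ∉ S; or x ∈ S ∩ A. In each case x ∈ (S ∪ A) ∪ (A ∩ S), so A ⊆ (S ∪ A) ∪ (A ∩ S).

(⟸) This inclusion fails. Take S = {1}, A = ∅; then 1 ∈ (S ∪ A) ∪ (A ∩ S) but 1 ∉ A.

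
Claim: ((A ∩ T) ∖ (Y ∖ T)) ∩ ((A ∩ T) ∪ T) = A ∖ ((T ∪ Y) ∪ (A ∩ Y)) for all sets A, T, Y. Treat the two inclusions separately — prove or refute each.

Neither inclusion holds.

(⊆) This inclusion fails. Take A = {1}, T = {1}, Y = ∅; then 1 ∈ ((A ∩ T) ∖ (Y ∖ T)) ∩ ((A ∩ T) ∪ T) but 1 ∉ A ∖ ((T ∪ Y) ∪ (A ∩ Y)).

(⊇) This inclusion fails. Take A = {1}, T = ∅, Y = ∅; then 1 ∈ A ∖ ((T ∪ Y) ∪ (A ∩ Y)) but 1 ∉ ((A ∩ T) ∖ (Y ∖ T)) ∩ ((A ∩ T) ∪ T).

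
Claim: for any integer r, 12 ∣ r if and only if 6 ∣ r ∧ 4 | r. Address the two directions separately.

Both directions hold; the statement is true.

Forward direction. If 12 ∣ r, write r = 12q. Since 12 = 2·6, r = 6·(2q), so 6 ∣ r; and since 12 = 3·4, r = 4·(3q), so 4 ∣ r.

Converse. Suppose 6 ∣ r and 4 ∣ r. Any common multiple of 6 and 4 is a multiple of their lcm; here lcm(6, 4) = 6·4/gcd(6, 4) = 24/2 = 12, so 12 ∣ r.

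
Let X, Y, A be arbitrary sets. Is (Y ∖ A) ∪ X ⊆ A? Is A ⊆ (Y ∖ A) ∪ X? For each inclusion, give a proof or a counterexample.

(⟹) This inclusion fails. Take X = {1}, Y = ∅, A = ∅; then 1 ∈ (Y ∖ A) ∪ X but 1 ∉ A.

(⟸) This inclusion fails. Take X = ∅, Y = ∅, A = {1}; then 1 ∈ A but 1 ∉ (Y ∖ A) ∪ X.

(⊆) fails and (⊇) fails.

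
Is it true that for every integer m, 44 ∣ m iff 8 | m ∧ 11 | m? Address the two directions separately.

(→) This fails: take m = 44. Certainly 44 ∣ 44, but 8 ∤ 44.

(←) Suppose 8 ∣ m and 11 ∣ m. Any common multiple of 8 and 11 is a multiple of their lcm; here gcd(8, 11) = 1, so lcm(8, 11) = 8·11 = 88, so 88 ∣ m. Since 44 ∣ 88, it follows that 44 ∣ m.

The forward direction fails; the converse holds.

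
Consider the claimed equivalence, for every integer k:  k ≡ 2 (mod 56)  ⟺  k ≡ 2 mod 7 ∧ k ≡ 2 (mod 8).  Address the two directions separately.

Both directions hold.

(→) Suppose k ≡ 2 (mod 56); write k = 56j + 2. Since 7 ∣ 56, reducing mod 7 gives k ≡ 2 (mod 7); since 8 ∣ 56, reducing mod 8 gives k ≡ 2 (mod 8).

(←) Conversely, if k ≡ 2 (mod 7) and k ≡ 2 (mod 8), then by the Chinese remainder theorem k ≡ 2 (mod 56). This is exactly k ≡ 2 (mod 56).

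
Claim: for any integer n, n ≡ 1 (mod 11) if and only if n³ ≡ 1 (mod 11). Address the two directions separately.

(→) Suppose n ≡ 1 (mod 11). Write n = 11j + 1. Then (11j + 1)³ = 1331j³ + 363j² + 33j + 1 = 11(121j³ + 33j² + 3j) + 1, so n³ ≡ 1 (mod 11).

(←) For the converse, argue contrapositively. If n ≢ 1 (mod 11), then n is congruent to one of 0, 2, 3, 4, 5, 6, 7, 8, 9, 10 modulo 11, and these give n³ ≡ 0, 8, 5, 9, 4, 7, 2, 6, 3, 10 respectively — never 1.

Both implications hold.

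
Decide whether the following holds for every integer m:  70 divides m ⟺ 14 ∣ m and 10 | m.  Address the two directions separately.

Equivalent; both directions hold.

Forward direction. If 70 ∣ m, write m = 70q. Since 70 = 5·14, m = 14·(5q), so 14 ∣ m; and since 70 = 7·10, m = 10·(7q), so 10 ∣ m.

Converse. Suppose 14 ∣ m and 10 ∣ m. Any common multiple of 14 and 10 is a multiple of their lcm; here lcm(14, 10) = 14·10/gcd(14, 10) = 140/2 = 70, so 70 ∣ m.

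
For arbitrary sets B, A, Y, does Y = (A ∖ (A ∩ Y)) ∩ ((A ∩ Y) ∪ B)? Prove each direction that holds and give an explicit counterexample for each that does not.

(⟹) This inclusion fails. Take B = ∅, A = ∅, Y = {1}; then 1 ∈ Y but 1 ∉ (A ∖ (A ∩ Y)) ∩ ((A ∩ Y) ∪ B).

(⟸) This inclusion fails. Take B = {1}, A = {1}, Y = ∅; then 1 ∈ (A ∖ (A ∩ Y)) ∩ ((A ∩ Y) ∪ B) but 1 ∉ Y.

Neither inclusion holds.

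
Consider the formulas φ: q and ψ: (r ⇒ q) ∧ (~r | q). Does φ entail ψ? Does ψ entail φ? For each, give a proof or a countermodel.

Not equivalent: only (⇒) holds.

Forward direction. Assume the antecedent. If q is true, (r ⇒ q) ∧ (~r | q) reduces to true regardless of the other variables. If q is false, the antecedent cannot hold. Either way (r ⇒ q) ∧ (~r | q) holds.

Converse. This fails. Under q = F, r = F, the left side is false but the right side is true.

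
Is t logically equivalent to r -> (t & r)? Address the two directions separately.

Only the forward implication holds.

(⇒) Assume the antecedent. If r is true, the antecedent forces (r = T, t = T), and r -> (t & r) holds there. If r is false, r -> (t & r) reduces to true regardless of the other variables. Either way r -> (t & r) holds.

(⇐) This fails. Under r = F, t = F, the left side is false but the right side is true.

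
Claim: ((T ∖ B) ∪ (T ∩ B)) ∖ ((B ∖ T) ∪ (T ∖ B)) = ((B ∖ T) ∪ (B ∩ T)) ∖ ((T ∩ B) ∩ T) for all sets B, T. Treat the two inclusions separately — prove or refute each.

(⟹) This inclusion fails. Take B = {1}, T = {1}; then 1 ∈ ((T ∖ B) ∪ (T ∩ B)) ∖ ((B ∖ T) ∪ (T ∖ B)) but 1 ∉ ((B ∖ T) ∪ (B ∩ T)) ∖ ((T ∩ B) ∩ T).

(⟸) This inclusion fails. Take B = {1}, T = ∅; then 1 ∈ ((B ∖ T) ∪ (B ∩ T)) ∖ ((T ∩ B) ∩ T) but 1 ∉ ((T ∖ B) ∪ (T ∩ B)) ∖ ((B ∖ T) ∪ (T ∖ B)).

(⊆) fails and (⊇) fails.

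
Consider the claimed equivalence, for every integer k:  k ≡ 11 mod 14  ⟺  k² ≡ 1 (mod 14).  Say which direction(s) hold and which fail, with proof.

(⇒) This fails: take k = 11. Then 11 ≡ 11 (mod 14), but 11² = 121 ≡ 9 (mod 14), not 1.

(⇐) This fails: take k = 1. Then 1² = 1 ≡ 1 (mod 14), yet 1 ≡ 1 (mod 14), not 11.

Both directions fail.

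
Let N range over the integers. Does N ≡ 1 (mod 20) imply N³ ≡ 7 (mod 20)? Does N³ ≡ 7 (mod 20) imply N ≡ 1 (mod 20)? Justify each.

(⟹) This fails: take N = 1. Then 1 ≡ 1 (mod 20), but 1³ = 1 ≡ 1 (mod 20), not 7.

(⟸) This fails: take N = 3. Then 3³ = 27 ≡ 7 (mod 20), yet 3 ≡ 3 (mod 20), not 1.

(⇒) fails and (⇐) fails.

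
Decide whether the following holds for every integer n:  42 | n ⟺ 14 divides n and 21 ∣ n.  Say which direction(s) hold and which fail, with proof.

The biconditional holds.

[⇒] If 42 ∣ n, write n = 42q. Since 42 = 3·14, n = 14·(3q), so 14 ∣ n; and since 42 = 2·21, n = 21·(2q), so 21 ∣ n.

[⇐] Suppose 14 ∣ n and 21 ∣ n. Any common multiple of 14 and 21 is a multiple of their lcm; here lcm(14, 21) = 14·21/gcd(14, 21) = 294/7 = 42, so 42 ∣ n.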